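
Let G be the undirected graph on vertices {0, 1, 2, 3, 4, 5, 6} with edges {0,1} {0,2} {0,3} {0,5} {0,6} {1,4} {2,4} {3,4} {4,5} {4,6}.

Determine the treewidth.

2

A width-2 tree decomposition is:
Bags: B1 = {0, 4, 6}  B2 = {0, 2, 4}  B3 = {0, 1, 4}  B4 = {0, 4, 5}  B5 = {0, 3, 4}
Tree: B1–B2, B2–B3, B3–B4, B4–B5
Every bag has size at most 3, so the width is 3 − 1 = 2 and tw(G) ≤ 2. For the lower bound, G contains the cycle 4–6–0–2–4, so G is not a forest; only forests have treewidth ≤ 1, hence tw(G) ≥ 2. Hence tw(G) = 2 exactly.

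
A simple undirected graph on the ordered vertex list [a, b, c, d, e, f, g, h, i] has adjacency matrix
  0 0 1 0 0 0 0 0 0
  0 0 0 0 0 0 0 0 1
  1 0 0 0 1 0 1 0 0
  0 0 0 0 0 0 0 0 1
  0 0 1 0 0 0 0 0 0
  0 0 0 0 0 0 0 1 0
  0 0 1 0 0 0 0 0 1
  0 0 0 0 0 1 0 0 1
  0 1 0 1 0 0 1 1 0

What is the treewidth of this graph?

1

A width-1 tree decomposition is:
Bags: B1 = {g, i}  B2 = {c, g}  B3 = {h, i}  B4 = {f, h}  B5 = {c, e}  B6 = {d, i}  B7 = {a, c}  B8 = {b, i}
Tree: B1–B2, B1–B3, B3–B4, B2–B5, B3–B6, B5–B7, B6–B8
Each bag holds 2 vertices, so the decomposition has width 1, which upper-bounds the treewidth. G has an edge, so its treewidth is at least 1. Therefore the treewidth is 1.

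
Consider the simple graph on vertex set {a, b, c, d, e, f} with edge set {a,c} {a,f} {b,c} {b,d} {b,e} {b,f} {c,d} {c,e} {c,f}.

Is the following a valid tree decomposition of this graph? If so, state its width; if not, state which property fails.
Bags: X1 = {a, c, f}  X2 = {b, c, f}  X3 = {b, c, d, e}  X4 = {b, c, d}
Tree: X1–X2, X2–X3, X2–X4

No — bags containing vertex d are not connected in the tree.

A tree decomposition must satisfy three properties: every vertex lies in some bag; for every edge, both endpoints lie together in some bag; and for every vertex, the bags containing it form a connected subtree. Here bags containing vertex d are not connected in the tree, so the decomposition is invalid.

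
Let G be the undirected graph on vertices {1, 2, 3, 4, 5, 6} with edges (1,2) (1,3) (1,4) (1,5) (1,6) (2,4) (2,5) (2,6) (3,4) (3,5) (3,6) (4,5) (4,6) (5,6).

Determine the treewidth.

4

A width-4 tree decomposition is:
Bags: B1 = {1, 3, 4, 5, 6}  B2 = {1, 2, 4, 5, 6}
Tree: B1–B2
Every bag has size at most 5, so the width is 5 − 1 = 4 and tw(G) ≤ 4. For the lower bound, the 5 vertices {1, 2, 4, 5, 6} are pairwise adjacent, and any tree decomposition puts a clique entirely inside one bag — forcing width ≥ 4. Therefore the treewidth is 4.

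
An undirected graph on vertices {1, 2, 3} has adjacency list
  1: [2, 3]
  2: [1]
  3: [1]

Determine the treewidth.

A width-1 tree decomposition is:
Bags: B1 = {1, 3}  B2 = {1, 2}
Tree: B1–B2
Each bag holds 2 vertices, so the decomposition has width 1, which upper-bounds the treewidth. Any graph with an edge has treewidth ≥ 1, and G has the edge 1–3. Hence tw(G) = 1 exactly.

1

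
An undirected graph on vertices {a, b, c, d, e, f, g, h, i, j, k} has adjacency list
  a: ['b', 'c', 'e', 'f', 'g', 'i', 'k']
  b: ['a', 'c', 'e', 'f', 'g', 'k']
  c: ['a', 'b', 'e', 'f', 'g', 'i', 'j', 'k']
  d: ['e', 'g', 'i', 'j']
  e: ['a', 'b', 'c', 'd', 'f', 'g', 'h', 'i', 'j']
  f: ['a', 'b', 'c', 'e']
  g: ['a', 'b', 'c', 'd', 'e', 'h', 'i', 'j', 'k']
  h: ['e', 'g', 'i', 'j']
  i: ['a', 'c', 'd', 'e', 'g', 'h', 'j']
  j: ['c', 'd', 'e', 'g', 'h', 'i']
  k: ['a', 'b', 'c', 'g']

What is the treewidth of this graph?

A width-4 tree decomposition is:
Bags: B1 = {a, b, c, e, f}  B2 = {a, b, c, e, g}  B3 = {a, b, c, g, k}  B4 = {a, c, e, g, i}  B5 = {c, e, g, i, j}  B6 = {d, e, g, i, j}  B7 = {e, g, h, i, j}
Tree: B1–B2, B2–B3, B2–B4, B4–B5, B5–B6, B6–B7
Every bag has size at most 5, so the width is 5 − 1 = 4 and tw(G) ≤ 4. On the other hand G contains the 5-clique {a, b, c, e, g}. A clique must lie in a single bag of any decomposition, so no decomposition can have width below 4. Hence tw(G) = 4 exactly.

4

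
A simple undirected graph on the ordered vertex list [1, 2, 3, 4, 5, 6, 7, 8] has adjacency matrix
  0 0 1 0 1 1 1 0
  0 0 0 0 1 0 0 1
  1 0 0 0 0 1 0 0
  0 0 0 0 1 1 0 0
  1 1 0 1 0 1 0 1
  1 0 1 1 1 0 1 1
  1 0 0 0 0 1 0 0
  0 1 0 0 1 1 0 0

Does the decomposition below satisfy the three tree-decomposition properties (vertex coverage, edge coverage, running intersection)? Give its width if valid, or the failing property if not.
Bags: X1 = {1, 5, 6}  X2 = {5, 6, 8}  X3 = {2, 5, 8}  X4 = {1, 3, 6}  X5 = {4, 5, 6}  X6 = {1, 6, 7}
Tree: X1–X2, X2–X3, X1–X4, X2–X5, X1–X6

Checking the three conditions: (i) the bags cover all of {1, 2, 3, 4, 5, 6, 7, 8}; (ii) for each edge, some bag contains both endpoints; (iii) the bags containing any fixed vertex form a subtree. All hold, so the decomposition is valid with width 3 − 1 = 2.

Yes; width 2.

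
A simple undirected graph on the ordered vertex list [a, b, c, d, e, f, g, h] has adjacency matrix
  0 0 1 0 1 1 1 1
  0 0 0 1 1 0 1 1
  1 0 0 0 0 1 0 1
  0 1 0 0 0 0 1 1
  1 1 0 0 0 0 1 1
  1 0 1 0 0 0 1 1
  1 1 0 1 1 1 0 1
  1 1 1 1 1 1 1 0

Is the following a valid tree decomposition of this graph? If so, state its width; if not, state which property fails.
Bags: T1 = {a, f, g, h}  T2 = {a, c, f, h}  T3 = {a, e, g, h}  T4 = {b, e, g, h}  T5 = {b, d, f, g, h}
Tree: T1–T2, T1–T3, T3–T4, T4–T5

A tree decomposition must satisfy three properties: every vertex lies in some bag; for every edge, both endpoints lie together in some bag; and for every vertex, the bags containing it form a connected subtree. Here bags containing vertex f are not connected in the tree, so the decomposition is invalid.

No — bags containing vertex f are not connected in the tree.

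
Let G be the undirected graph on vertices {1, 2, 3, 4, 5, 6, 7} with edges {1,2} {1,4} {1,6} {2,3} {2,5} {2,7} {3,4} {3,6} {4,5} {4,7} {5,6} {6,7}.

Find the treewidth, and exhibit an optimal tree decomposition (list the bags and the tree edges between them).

Every bag has size at most 4, so the width is 4 − 1 = 3 and tw(G) ≤ 3. For the lower bound: the 4 vertex sets {4,5}, {6,7}, {2}, {3} are disjoint, each induces a connected subgraph, and every pair is joined by at least one edge of G. Contracting each set to a single vertex therefore yields K_{4} as a minor, and since treewidth is minor-monotone, tw(G) ≥ tw(K_{4}) = 3. The upper and lower bounds meet at 3, so that is the treewidth.

Treewidth 3.
One such decomposition:
Bags: B1 = {2, 4, 5, 6}  B2 = {2, 4, 6, 7}  B3 = {2, 3, 4, 6}  B4 = {1, 2, 4, 6}
Tree: B1–B2, B2–B3, B3–B4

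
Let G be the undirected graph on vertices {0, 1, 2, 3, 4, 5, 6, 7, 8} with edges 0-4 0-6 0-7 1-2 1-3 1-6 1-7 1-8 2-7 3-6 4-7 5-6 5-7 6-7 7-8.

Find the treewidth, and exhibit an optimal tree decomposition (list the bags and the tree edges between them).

Treewidth 2.
Bags: B1 = {0, 6, 7}  B2 = {1, 6, 7}  B3 = {5, 6, 7}  B4 = {1, 7, 8}  B5 = {1, 2, 7}  B6 = {0, 4, 7}  B7 = {1, 3, 6}
Tree: B1–B2, B1–B3, B2–B4, B4–B5, B1–B6, B2–B7

Every bag has size at most 3, so the width is 3 − 1 = 2 and tw(G) ≤ 2. On the other hand G contains the 3-clique {1, 3, 6}. A clique must lie in a single bag of any decomposition, so no decomposition can have width below 2. The upper and lower bounds meet at 2, so that is the treewidth.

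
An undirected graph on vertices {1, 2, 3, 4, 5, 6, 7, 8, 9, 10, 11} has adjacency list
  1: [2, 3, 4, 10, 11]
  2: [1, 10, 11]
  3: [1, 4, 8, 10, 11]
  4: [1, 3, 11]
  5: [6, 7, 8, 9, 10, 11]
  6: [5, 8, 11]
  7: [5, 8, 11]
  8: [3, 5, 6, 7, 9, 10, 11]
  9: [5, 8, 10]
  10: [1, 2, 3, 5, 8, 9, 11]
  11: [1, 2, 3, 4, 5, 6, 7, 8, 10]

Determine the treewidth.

3

A width-3 tree decomposition is:
Bags: B1 = {5, 8, 10, 11}  B2 = {5, 6, 8, 11}  B3 = {3, 8, 10, 11}  B4 = {5, 7, 8, 11}  B5 = {1, 3, 10, 11}  B6 = {1, 2, 10, 11}  B7 = {1, 3, 4, 11}  B8 = {5, 8, 9, 10}
Tree: B1–B2, B1–B3, B2–B4, B3–B5, B5–B6, B5–B7, B1–B8
Every bag has size at most 4, so the width is 4 − 1 = 3 and tw(G) ≤ 3. On the other hand G contains the 4-clique {5, 8, 9, 10}. A clique must lie in a single bag of any decomposition, so no decomposition can have width below 3. Hence tw(G) = 3 exactly.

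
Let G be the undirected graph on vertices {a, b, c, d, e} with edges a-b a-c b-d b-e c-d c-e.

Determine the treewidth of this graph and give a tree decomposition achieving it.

Treewidth 2.
Bags: B1 = {a, b, c}  B2 = {b, c, e}  B3 = {b, c, d}
Tree: B1–B2, B2–B3

Each bag holds 3 vertices, so the decomposition has width 2, which upper-bounds the treewidth. For the lower bound, G contains the cycle b–a–c–e–b, so G is not a forest; only forests have treewidth ≤ 1, hence tw(G) ≥ 2. Combining the bounds, tw(G) = 2.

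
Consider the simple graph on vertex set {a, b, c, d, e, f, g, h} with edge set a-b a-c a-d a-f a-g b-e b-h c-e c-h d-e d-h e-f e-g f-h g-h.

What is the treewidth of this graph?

3

A width-3 tree decomposition is:
Bags: B1 = {a, e, f, h}  B2 = {a, b, e, h}  B3 = {a, e, g, h}  B4 = {a, c, e, h}  B5 = {a, d, e, h}
Tree: B1–B2, B2–B3, B3–B4, B4–B5
The largest bag has 4 vertices, giving width 3; this decomposition certifies tw(G) ≤ 3. For the lower bound: the 4 vertex sets {a,f}, {b,e}, {h}, {g} are disjoint, each induces a connected subgraph, and every pair is joined by at least one edge of G. Contracting each set to a single vertex therefore yields K_{4} as a minor, and since treewidth is minor-monotone, tw(G) ≥ tw(K_{4}) = 3. Therefore the treewidth is 3.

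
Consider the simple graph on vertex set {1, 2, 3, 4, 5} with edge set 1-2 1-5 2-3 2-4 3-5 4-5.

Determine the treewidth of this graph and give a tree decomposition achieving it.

Treewidth 2.
One optimal decomposition is:
Bags: B1 = {2, 4, 5}  B2 = {2, 3, 5}  B3 = {1, 2, 5}
Tree: B1–B2, B2–B3

Every bag has size at most 3, so the width is 3 − 1 = 2 and tw(G) ≤ 2. The edges 2–4–5–3–2 form a cycle, so G is not a tree and its treewidth is at least 2. The upper and lower bounds meet at 2, so that is the treewidth.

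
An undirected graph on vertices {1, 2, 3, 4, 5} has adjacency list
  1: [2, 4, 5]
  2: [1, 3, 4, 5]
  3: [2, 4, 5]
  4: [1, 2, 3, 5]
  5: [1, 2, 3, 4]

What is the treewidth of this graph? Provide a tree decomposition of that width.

Each bag holds 4 vertices, so the decomposition has width 3, which upper-bounds the treewidth. On the other hand G contains the 4-clique {1, 2, 4, 5}. A clique must lie in a single bag of any decomposition, so no decomposition can have width below 3. Therefore the treewidth is 3.

Treewidth 3.
One such decomposition:
Bags: B1 = {1, 2, 4, 5}  B2 = {2, 3, 4, 5}
Tree: B1–B2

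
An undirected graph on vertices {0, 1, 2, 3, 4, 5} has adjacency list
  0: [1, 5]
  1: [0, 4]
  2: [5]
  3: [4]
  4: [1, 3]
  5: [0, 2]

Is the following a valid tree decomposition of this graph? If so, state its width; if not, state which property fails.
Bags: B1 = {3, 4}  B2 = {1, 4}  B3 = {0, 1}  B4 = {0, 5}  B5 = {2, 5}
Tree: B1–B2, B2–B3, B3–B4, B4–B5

Yes; width 1.

Checking the three conditions: (i) the bags cover all of {0, 1, 2, 3, 4, 5}; (ii) for each edge, some bag contains both endpoints; (iii) the bags containing any fixed vertex form a subtree. All hold, so the decomposition is valid with width 2 − 1 = 1.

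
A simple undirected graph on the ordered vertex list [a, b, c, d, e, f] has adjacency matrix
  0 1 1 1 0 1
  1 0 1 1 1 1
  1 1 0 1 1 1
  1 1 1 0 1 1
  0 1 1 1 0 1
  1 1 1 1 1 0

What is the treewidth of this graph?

4

A width-4 tree decomposition is:
Bags: B1 = {a, b, c, d, f}  B2 = {b, c, d, e, f}
Tree: B1–B2
The largest bag has 5 vertices, giving width 4; this decomposition certifies tw(G) ≤ 4. On the other hand G contains the 5-clique {b, c, d, e, f}. A clique must lie in a single bag of any decomposition, so no decomposition can have width below 4. Therefore the treewidth is 4.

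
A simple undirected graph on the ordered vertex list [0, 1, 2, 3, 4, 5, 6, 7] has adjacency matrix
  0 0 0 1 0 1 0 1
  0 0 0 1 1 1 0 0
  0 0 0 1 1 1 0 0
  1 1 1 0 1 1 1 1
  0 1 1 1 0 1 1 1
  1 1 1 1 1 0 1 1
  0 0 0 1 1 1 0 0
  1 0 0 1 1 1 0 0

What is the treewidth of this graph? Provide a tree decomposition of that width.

Treewidth 3.
One such decomposition:
Bags: B1 = {1, 3, 4, 5}  B2 = {3, 4, 5, 6}  B3 = {3, 4, 5, 7}  B4 = {0, 3, 5, 7}  B5 = {2, 3, 4, 5}
Tree: B1–B2, B2–B3, B3–B4, B2–B5

Each bag holds 4 vertices, so the decomposition has width 3, which upper-bounds the treewidth. For the lower bound, the 4 vertices {0, 3, 5, 7} are pairwise adjacent, and any tree decomposition puts a clique entirely inside one bag — forcing width ≥ 3. Therefore the treewidth is 3.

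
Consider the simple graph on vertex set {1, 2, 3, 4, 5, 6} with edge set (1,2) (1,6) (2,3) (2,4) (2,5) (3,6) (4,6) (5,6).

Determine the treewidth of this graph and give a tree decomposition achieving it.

Every bag has size at most 3, so the width is 3 − 1 = 2 and tw(G) ≤ 2. For the lower bound, G contains the cycle 6–4–2–5–6, so G is not a forest; only forests have treewidth ≤ 1, hence tw(G) ≥ 2. Therefore the treewidth is 2.

Treewidth 2.
One such decomposition:
Bags: B1 = {2, 4, 6}  B2 = {2, 5, 6}  B3 = {1, 2, 6}  B4 = {2, 3, 6}
Tree: B1–B2, B2–B3, B3–B4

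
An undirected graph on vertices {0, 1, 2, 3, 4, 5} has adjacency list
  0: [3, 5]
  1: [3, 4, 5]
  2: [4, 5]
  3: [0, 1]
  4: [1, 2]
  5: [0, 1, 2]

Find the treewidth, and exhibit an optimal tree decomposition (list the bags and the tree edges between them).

Treewidth 2.
One such decomposition:
Bags: B1 = {1, 2, 4}  B2 = {1, 2, 5}  B3 = {1, 3, 5}  B4 = {0, 3, 5}
Tree: B1–B2, B2–B3, B3–B4

Every bag has size at most 3, so the width is 3 − 1 = 2 and tw(G) ≤ 2. For the lower bound, G contains the cycle 4–2–5–1–4, so G is not a forest; only forests have treewidth ≤ 1, hence tw(G) ≥ 2. Therefore the treewidth is 2.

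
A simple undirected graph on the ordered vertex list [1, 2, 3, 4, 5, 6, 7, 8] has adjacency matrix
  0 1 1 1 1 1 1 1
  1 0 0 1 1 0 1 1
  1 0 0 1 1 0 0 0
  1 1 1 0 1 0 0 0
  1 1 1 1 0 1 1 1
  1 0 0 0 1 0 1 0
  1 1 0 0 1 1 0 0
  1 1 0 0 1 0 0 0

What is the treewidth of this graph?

3

A width-3 tree decomposition is:
Bags: B1 = {1, 2, 4, 5}  B2 = {1, 2, 5, 7}  B3 = {1, 5, 6, 7}  B4 = {1, 3, 4, 5}  B5 = {1, 2, 5, 8}
Tree: B1–B2, B2–B3, B1–B4, B2–B5
Each bag holds 4 vertices, so the decomposition has width 3, which upper-bounds the treewidth. On the other hand G contains the 4-clique {1, 2, 5, 8}. A clique must lie in a single bag of any decomposition, so no decomposition can have width below 3. The upper and lower bounds meet at 3, so that is the treewidth.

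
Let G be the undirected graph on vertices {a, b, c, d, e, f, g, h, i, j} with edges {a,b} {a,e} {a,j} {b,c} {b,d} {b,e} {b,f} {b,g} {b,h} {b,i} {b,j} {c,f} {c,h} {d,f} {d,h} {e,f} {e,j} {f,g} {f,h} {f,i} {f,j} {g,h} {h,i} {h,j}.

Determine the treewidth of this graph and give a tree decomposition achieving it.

Treewidth 3.
One optimal decomposition is:
Bags: B1 = {b, d, f, h}  B2 = {b, f, h, j}  B3 = {b, e, f, j}  B4 = {b, f, g, h}  B5 = {b, f, h, i}  B6 = {a, b, e, j}  B7 = {b, c, f, h}
Tree: B1–B2, B2–B3, B1–B4, B2–B5, B3–B6, B5–B7

The largest bag has 4 vertices, giving width 3; this decomposition certifies tw(G) ≤ 3. Conversely, {a, b, e, j} is a clique of size 4, and the vertices of any clique must share a bag in every tree decomposition; so some bag has ≥ 4 vertices and tw(G) ≥ 3. Therefore the treewidth is 3.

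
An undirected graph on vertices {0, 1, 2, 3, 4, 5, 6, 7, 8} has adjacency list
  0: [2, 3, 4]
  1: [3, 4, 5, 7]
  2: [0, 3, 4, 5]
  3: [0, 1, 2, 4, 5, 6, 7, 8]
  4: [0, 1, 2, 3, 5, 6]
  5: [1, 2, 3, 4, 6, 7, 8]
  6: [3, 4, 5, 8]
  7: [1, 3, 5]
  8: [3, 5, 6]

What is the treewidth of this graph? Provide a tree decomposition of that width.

Every bag has size at most 4, so the width is 4 − 1 = 3 and tw(G) ≤ 3. On the other hand G contains the 4-clique {0, 2, 3, 4}. A clique must lie in a single bag of any decomposition, so no decomposition can have width below 3. Therefore the treewidth is 3.

Treewidth 3.
One such decomposition:
Bags: B1 = {3, 4, 5, 6}  B2 = {2, 3, 4, 5}  B3 = {1, 3, 4, 5}  B4 = {1, 3, 5, 7}  B5 = {3, 5, 6, 8}  B6 = {0, 2, 3, 4}
Tree: B1–B2, B1–B3, B3–B4, B1–B5, B2–B6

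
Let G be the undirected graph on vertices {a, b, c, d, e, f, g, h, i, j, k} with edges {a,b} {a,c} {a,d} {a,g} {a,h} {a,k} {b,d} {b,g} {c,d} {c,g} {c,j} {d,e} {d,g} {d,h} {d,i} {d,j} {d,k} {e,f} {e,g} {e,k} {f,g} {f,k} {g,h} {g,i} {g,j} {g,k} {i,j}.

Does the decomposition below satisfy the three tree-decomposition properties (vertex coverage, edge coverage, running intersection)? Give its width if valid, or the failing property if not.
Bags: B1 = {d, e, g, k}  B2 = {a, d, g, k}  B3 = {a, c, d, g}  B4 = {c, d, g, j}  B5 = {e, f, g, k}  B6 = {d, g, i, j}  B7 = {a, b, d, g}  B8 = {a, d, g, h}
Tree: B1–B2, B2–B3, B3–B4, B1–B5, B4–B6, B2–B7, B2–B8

Checking the three conditions: (i) the bags cover all of {a, b, c, d, e, f, g, h, i, j, k}; (ii) for each edge, some bag contains both endpoints; (iii) the bags containing any fixed vertex form a subtree. All hold, so the decomposition is valid with width 4 − 1 = 3.

Yes; width 3.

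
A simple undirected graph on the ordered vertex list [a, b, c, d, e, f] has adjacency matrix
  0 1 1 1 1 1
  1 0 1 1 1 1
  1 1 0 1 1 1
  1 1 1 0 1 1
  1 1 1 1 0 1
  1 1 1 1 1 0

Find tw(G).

5

A width-5 tree decomposition is:
Bags: B1 = {a, b, c, d, e, f}
Tree: (single bag)
With just one bag of size 6, the width is 6 − 1 = 5, so tw(G) ≤ 5. On the other hand G contains the 6-clique {a, b, c, d, e, f}. A clique must lie in a single bag of any decomposition, so no decomposition can have width below 5. Therefore the treewidth is 5.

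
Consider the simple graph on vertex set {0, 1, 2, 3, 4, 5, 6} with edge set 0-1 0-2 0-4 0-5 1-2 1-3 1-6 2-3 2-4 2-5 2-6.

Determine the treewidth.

A width-2 tree decomposition is:
Bags: B1 = {0, 2, 5}  B2 = {0, 1, 2}  B3 = {1, 2, 3}  B4 = {1, 2, 6}  B5 = {0, 2, 4}
Tree: B1–B2, B2–B3, B2–B4, B2–B5
Every bag has size at most 3, so the width is 3 − 1 = 2 and tw(G) ≤ 2. Conversely, {0, 1, 2} is a clique of size 3, and the vertices of any clique must share a bag in every tree decomposition; so some bag has ≥ 3 vertices and tw(G) ≥ 2. Combining the bounds, tw(G) = 2.

2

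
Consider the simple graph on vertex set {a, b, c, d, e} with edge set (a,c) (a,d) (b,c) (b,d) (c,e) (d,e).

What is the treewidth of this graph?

A width-2 tree decomposition is:
Bags: B1 = {a, c, d}  B2 = {b, c, d}  B3 = {c, d, e}
Tree: B1–B2, B2–B3
The largest bag has 3 vertices, giving width 2; this decomposition certifies tw(G) ≤ 2. The edges a–c–b–d–a form a cycle, so G is not a tree and its treewidth is at least 2. Combining the bounds, tw(G) = 2.

2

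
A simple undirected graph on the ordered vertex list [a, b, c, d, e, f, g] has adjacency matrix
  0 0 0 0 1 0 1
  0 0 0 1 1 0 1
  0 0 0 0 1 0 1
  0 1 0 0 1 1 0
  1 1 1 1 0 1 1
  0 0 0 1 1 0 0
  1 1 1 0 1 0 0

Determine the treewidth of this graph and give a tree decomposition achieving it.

Every bag has size at most 3, so the width is 3 − 1 = 2 and tw(G) ≤ 2. On the other hand G contains the 3-clique {d, e, f}. A clique must lie in a single bag of any decomposition, so no decomposition can have width below 2. Hence tw(G) = 2 exactly.

Treewidth 2.
One such decomposition:
Bags: B1 = {b, d, e}  B2 = {d, e, f}  B3 = {b, e, g}  B4 = {c, e, g}  B5 = {a, e, g}
Tree: B1–B2, B1–B3, B3–B4, B4–B5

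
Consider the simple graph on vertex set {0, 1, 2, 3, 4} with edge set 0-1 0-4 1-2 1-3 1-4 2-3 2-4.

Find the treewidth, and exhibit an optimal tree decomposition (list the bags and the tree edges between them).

Every bag has size at most 3, so the width is 3 − 1 = 2 and tw(G) ≤ 2. On the other hand G contains the 3-clique {0, 1, 4}. A clique must lie in a single bag of any decomposition, so no decomposition can have width below 2. The upper and lower bounds meet at 2, so that is the treewidth.

Treewidth 2.
Bags: B1 = {1, 2, 4}  B2 = {0, 1, 4}  B3 = {1, 2, 3}
Tree: B1–B2, B1–B3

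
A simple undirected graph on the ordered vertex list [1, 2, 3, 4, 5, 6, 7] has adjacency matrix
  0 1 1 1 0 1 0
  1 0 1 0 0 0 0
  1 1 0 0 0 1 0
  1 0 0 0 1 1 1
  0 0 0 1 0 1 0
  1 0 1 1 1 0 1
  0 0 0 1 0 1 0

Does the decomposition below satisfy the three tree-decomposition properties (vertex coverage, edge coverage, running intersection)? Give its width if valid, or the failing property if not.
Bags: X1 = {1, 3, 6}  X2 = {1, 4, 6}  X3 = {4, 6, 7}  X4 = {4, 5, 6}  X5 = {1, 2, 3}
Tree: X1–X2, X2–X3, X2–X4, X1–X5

Yes; width 2.

Checking the three conditions: (i) the bags cover all of {1, 2, 3, 4, 5, 6, 7}; (ii) for each edge, some bag contains both endpoints; (iii) the bags containing any fixed vertex form a subtree. All hold, so the decomposition is valid with width 3 − 1 = 2.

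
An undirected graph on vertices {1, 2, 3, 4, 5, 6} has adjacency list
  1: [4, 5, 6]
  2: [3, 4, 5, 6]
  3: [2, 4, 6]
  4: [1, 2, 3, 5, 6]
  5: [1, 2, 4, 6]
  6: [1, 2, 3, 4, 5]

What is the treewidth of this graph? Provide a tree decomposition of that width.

Treewidth 3.
Bags: B1 = {1, 4, 5, 6}  B2 = {2, 4, 5, 6}  B3 = {2, 3, 4, 6}
Tree: B1–B2, B2–B3

Each bag holds 4 vertices, so the decomposition has width 3, which upper-bounds the treewidth. For the lower bound, the 4 vertices {1, 4, 5, 6} are pairwise adjacent, and any tree decomposition puts a clique entirely inside one bag — forcing width ≥ 3. The upper and lower bounds meet at 3, so that is the treewidth.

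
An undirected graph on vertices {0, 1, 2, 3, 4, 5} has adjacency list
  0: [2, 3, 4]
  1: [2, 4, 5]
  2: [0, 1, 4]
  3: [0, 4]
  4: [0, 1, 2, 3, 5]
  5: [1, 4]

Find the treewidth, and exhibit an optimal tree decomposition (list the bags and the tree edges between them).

The largest bag has 3 vertices, giving width 2; this decomposition certifies tw(G) ≤ 2. Conversely, {0, 2, 4} is a clique of size 3, and the vertices of any clique must share a bag in every tree decomposition; so some bag has ≥ 3 vertices and tw(G) ≥ 2. The upper and lower bounds meet at 2, so that is the treewidth.

Treewidth 2.
One such decomposition:
Bags: B1 = {0, 3, 4}  B2 = {0, 2, 4}  B3 = {1, 2, 4}  B4 = {1, 4, 5}
Tree: B1–B2, B2–B3, B3–B4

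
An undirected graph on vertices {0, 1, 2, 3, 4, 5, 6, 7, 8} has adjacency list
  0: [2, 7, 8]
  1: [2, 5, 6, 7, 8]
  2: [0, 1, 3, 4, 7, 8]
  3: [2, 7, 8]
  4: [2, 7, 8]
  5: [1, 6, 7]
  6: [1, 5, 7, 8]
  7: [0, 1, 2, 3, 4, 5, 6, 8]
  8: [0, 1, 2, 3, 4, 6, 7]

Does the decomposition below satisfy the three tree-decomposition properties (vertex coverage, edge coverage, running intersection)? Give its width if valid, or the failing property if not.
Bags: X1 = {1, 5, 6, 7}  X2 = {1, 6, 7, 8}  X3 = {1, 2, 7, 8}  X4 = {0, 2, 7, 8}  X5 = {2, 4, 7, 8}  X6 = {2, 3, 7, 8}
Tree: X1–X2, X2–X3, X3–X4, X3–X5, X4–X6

Vertex coverage: the bags together contain {0, 1, 2, 3, 4, 5, 6, 7, 8}, the full vertex set. Edge coverage: each edge of G has both endpoints in at least one bag. Running intersection: for every vertex, the bags containing it form a connected subtree. All three properties hold, so this is a valid tree decomposition of width max|bag| − 1 = 3, and hence tw(G) ≤ 3.

Yes; width 3.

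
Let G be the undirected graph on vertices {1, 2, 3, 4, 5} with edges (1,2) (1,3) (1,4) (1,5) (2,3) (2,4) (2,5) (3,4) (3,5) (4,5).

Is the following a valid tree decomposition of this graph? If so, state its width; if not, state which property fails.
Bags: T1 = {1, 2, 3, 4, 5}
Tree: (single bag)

Yes; width 4.

Vertex coverage: the bags together contain {1, 2, 3, 4, 5}, the full vertex set. Edge coverage: each edge of G has both endpoints in at least one bag. Running intersection: for every vertex, the bags containing it form a connected subtree. All three properties hold, so this is a valid tree decomposition of width max|bag| − 1 = 4, and hence tw(G) ≤ 4.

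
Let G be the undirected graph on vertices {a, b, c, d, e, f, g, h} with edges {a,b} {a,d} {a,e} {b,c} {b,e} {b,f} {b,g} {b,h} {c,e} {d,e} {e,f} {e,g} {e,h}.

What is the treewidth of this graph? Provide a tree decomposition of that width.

Treewidth 2.
One such decomposition:
Bags: B1 = {b, e, h}  B2 = {b, e, f}  B3 = {b, e, g}  B4 = {b, c, e}  B5 = {a, b, e}  B6 = {a, d, e}
Tree: B1–B2, B2–B3, B1–B4, B2–B5, B5–B6

Every bag has size at most 3, so the width is 3 − 1 = 2 and tw(G) ≤ 2. For the lower bound, the 3 vertices {a, d, e} are pairwise adjacent, and any tree decomposition puts a clique entirely inside one bag — forcing width ≥ 2. Combining the bounds, tw(G) = 2.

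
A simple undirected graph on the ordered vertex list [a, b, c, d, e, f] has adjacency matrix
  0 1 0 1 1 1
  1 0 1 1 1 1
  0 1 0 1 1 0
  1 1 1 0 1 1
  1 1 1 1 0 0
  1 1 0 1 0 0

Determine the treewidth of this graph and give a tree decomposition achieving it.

Treewidth 3.
Bags: B1 = {a, b, d, e}  B2 = {a, b, d, f}  B3 = {b, c, d, e}
Tree: B1–B2, B1–B3

The largest bag has 4 vertices, giving width 3; this decomposition certifies tw(G) ≤ 3. Conversely, {b, c, d, e} is a clique of size 4, and the vertices of any clique must share a bag in every tree decomposition; so some bag has ≥ 4 vertices and tw(G) ≥ 3. Therefore the treewidth is 3.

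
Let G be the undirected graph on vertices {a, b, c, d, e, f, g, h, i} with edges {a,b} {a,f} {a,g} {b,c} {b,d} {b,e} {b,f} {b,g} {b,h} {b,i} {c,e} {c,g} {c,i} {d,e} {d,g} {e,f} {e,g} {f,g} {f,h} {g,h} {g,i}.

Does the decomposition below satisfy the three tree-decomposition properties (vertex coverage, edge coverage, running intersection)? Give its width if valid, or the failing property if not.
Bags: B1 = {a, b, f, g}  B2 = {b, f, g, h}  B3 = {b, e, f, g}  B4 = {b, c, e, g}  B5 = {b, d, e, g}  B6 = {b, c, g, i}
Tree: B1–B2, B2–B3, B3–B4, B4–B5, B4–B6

Vertex coverage: the bags together contain {a, b, c, d, e, f, g, h, i}, the full vertex set. Edge coverage: each edge of G has both endpoints in at least one bag. Running intersection: for every vertex, the bags containing it form a connected subtree. All three properties hold, so this is a valid tree decomposition of width max|bag| − 1 = 3, and hence tw(G) ≤ 3.

Yes; width 3.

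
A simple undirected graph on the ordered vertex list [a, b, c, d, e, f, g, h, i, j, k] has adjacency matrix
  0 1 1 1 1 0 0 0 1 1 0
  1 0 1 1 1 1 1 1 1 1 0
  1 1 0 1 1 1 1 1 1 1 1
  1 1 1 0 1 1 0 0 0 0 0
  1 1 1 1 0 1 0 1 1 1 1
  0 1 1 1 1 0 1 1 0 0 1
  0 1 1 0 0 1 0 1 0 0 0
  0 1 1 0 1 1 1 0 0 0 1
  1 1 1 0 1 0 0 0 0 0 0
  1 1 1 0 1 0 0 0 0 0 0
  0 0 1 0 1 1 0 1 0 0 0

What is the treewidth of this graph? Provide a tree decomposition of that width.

Treewidth 4.
One optimal decomposition is:
Bags: B1 = {a, b, c, e, j}  B2 = {a, b, c, d, e}  B3 = {b, c, d, e, f}  B4 = {a, b, c, e, i}  B5 = {b, c, e, f, h}  B6 = {b, c, f, g, h}  B7 = {c, e, f, h, k}
Tree: B1–B2, B2–B3, B2–B4, B3–B5, B5–B6, B5–B7

Each bag holds 5 vertices, so the decomposition has width 4, which upper-bounds the treewidth. On the other hand G contains the 5-clique {c, e, f, h, k}. A clique must lie in a single bag of any decomposition, so no decomposition can have width below 4. Therefore the treewidth is 4.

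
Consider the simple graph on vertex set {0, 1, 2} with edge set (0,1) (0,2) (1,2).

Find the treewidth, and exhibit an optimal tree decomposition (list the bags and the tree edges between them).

Treewidth 2.
One optimal decomposition is:
Bags: B1 = {0, 1, 2}
Tree: (single bag)

A single bag containing all 3 vertices is trivially a valid decomposition of width 2. On the other hand G contains the 3-clique {0, 1, 2}. A clique must lie in a single bag of any decomposition, so no decomposition can have width below 2. Hence tw(G) = 2 exactly.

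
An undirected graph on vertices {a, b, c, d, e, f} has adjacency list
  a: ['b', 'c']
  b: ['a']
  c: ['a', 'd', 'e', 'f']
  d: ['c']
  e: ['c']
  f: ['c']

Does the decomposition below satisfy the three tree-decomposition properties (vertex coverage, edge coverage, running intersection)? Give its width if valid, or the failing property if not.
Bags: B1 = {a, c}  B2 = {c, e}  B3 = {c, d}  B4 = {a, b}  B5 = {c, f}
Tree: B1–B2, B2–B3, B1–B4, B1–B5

Every vertex of G appears in some bag (union = {a, b, c, d, e, f}); every edge is covered by a bag; and for each vertex v the set of bags containing v is connected in the bag tree. The decomposition is therefore valid. The largest bag has 2 vertices, so the width is 1.

Yes; width 1.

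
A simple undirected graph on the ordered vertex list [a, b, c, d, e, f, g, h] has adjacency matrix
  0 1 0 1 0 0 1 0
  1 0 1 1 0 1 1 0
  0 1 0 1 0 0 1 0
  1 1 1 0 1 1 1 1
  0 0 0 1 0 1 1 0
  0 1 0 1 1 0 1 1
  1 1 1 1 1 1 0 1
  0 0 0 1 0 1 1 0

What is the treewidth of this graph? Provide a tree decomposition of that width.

Treewidth 3.
One optimal decomposition is:
Bags: B1 = {a, b, d, g}  B2 = {b, c, d, g}  B3 = {b, d, f, g}  B4 = {d, f, g, h}  B5 = {d, e, f, g}
Tree: B1–B2, B2–B3, B3–B4, B4–B5

Each bag holds 4 vertices, so the decomposition has width 3, which upper-bounds the treewidth. For the lower bound, the 4 vertices {a, b, d, g} are pairwise adjacent, and any tree decomposition puts a clique entirely inside one bag — forcing width ≥ 3. Hence tw(G) = 3 exactly.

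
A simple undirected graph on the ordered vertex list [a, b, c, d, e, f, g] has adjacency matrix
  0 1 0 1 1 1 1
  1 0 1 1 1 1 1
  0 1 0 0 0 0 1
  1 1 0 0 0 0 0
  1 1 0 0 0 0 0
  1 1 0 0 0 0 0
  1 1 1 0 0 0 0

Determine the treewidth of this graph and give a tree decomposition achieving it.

Every bag has size at most 3, so the width is 3 − 1 = 2 and tw(G) ≤ 2. Conversely, {b, c, g} is a clique of size 3, and the vertices of any clique must share a bag in every tree decomposition; so some bag has ≥ 3 vertices and tw(G) ≥ 2. Therefore the treewidth is 2.

Treewidth 2.
Bags: B1 = {a, b, g}  B2 = {a, b, f}  B3 = {a, b, e}  B4 = {a, b, d}  B5 = {b, c, g}
Tree: B1–B2, B1–B3, B2–B4, B1–B5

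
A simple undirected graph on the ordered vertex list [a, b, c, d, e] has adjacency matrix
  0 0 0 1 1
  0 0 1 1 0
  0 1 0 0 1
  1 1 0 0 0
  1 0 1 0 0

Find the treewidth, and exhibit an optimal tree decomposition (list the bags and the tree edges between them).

The largest bag has 3 vertices, giving width 2; this decomposition certifies tw(G) ≤ 2. For the lower bound, G contains the cycle d–b–c–e–a–d, so G is not a forest; only forests have treewidth ≤ 1, hence tw(G) ≥ 2. Therefore the treewidth is 2.

Treewidth 2.
One such decomposition:
Bags: B1 = {b, c, d}  B2 = {c, d, e}  B3 = {a, d, e}
Tree: B1–B2, B2–B3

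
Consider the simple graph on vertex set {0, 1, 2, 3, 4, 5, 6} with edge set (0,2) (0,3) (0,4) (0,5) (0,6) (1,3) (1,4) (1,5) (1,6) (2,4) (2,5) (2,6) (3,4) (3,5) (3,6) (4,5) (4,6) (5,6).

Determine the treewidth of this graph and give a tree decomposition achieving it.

Treewidth 4.
Bags: B1 = {1, 3, 4, 5, 6}  B2 = {0, 3, 4, 5, 6}  B3 = {0, 2, 4, 5, 6}
Tree: B1–B2, B2–B3

The largest bag has 5 vertices, giving width 4; this decomposition certifies tw(G) ≤ 4. On the other hand G contains the 5-clique {0, 2, 4, 5, 6}. A clique must lie in a single bag of any decomposition, so no decomposition can have width below 4. Hence tw(G) = 4 exactly.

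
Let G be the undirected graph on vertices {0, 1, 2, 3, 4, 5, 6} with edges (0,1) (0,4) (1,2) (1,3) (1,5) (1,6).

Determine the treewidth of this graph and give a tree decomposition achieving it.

Treewidth 1.
Bags: B1 = {1, 5}  B2 = {1, 3}  B3 = {0, 1}  B4 = {1, 2}  B5 = {0, 4}  B6 = {1, 6}
Tree: B1–B2, B2–B3, B1–B4, B3–B5, B3–B6

The largest bag has 2 vertices, giving width 1; this decomposition certifies tw(G) ≤ 1. Since G has at least one edge (e.g. 1–5), it is not an edgeless graph, so tw(G) ≥ 1. Hence tw(G) = 1 exactly.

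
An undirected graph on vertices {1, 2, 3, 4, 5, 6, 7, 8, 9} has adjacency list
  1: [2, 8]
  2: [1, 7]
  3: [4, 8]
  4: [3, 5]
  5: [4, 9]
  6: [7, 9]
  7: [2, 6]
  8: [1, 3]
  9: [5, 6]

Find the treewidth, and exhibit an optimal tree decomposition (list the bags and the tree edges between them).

Treewidth 2.
Bags: B1 = {1, 2, 8}  B2 = {2, 3, 8}  B3 = {2, 3, 4}  B4 = {2, 4, 5}  B5 = {2, 5, 9}  B6 = {2, 6, 9}  B7 = {2, 6, 7}
Tree: B1–B2, B2–B3, B3–B4, B4–B5, B5–B6, B6–B7

Each bag holds 3 vertices, so the decomposition has width 2, which upper-bounds the treewidth. For the lower bound, G contains the cycle 2–1–8–3–4–5–9–6–7–2, so G is not a forest; only forests have treewidth ≤ 1, hence tw(G) ≥ 2. Combining the bounds, tw(G) = 2.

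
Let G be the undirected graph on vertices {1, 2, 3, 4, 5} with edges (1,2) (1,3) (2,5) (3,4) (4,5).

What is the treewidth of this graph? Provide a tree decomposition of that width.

The largest bag has 3 vertices, giving width 2; this decomposition certifies tw(G) ≤ 2. The edges 5–2–1–3–4–5 form a cycle, so G is not a tree and its treewidth is at least 2. The upper and lower bounds meet at 2, so that is the treewidth.

Treewidth 2.
One optimal decomposition is:
Bags: B1 = {1, 2, 5}  B2 = {1, 3, 5}  B3 = {3, 4, 5}
Tree: B1–B2, B2–B3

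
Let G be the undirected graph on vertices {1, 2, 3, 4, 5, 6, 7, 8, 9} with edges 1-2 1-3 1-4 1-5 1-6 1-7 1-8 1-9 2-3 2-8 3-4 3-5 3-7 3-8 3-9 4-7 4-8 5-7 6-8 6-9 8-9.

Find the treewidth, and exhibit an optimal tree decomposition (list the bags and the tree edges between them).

Treewidth 3.
Bags: B1 = {1, 3, 4, 8}  B2 = {1, 3, 8, 9}  B3 = {1, 2, 3, 8}  B4 = {1, 3, 4, 7}  B5 = {1, 6, 8, 9}  B6 = {1, 3, 5, 7}
Tree: B1–B2, B1–B3, B1–B4, B2–B5, B4–B6

Each bag holds 4 vertices, so the decomposition has width 3, which upper-bounds the treewidth. For the lower bound, the 4 vertices {1, 3, 8, 9} are pairwise adjacent, and any tree decomposition puts a clique entirely inside one bag — forcing width ≥ 3. Combining the bounds, tw(G) = 3.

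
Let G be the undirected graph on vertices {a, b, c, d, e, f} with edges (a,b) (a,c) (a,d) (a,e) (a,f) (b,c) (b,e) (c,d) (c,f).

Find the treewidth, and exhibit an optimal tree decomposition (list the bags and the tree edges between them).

Treewidth 2.
One such decomposition:
Bags: B1 = {a, b, c}  B2 = {a, c, d}  B3 = {a, b, e}  B4 = {a, c, f}
Tree: B1–B2, B1–B3, B2–B4

The largest bag has 3 vertices, giving width 2; this decomposition certifies tw(G) ≤ 2. Conversely, {a, b, e} is a clique of size 3, and the vertices of any clique must share a bag in every tree decomposition; so some bag has ≥ 3 vertices and tw(G) ≥ 2. Hence tw(G) = 2 exactly.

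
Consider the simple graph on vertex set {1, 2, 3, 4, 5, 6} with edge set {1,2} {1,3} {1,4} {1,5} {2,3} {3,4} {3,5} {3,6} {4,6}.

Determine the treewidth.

2

A width-2 tree decomposition is:
Bags: B1 = {1, 3, 4}  B2 = {1, 2, 3}  B3 = {1, 3, 5}  B4 = {3, 4, 6}
Tree: B1–B2, B2–B3, B1–B4
The largest bag has 3 vertices, giving width 2; this decomposition certifies tw(G) ≤ 2. On the other hand G contains the 3-clique {1, 2, 3}. A clique must lie in a single bag of any decomposition, so no decomposition can have width below 2. Hence tw(G) = 2 exactly.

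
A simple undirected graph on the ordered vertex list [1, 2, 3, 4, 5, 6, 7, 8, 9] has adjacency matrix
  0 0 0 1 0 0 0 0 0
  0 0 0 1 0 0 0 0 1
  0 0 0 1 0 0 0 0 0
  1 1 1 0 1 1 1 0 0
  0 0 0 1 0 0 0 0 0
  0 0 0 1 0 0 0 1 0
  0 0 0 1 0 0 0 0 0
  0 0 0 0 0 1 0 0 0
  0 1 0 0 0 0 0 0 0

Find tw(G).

A width-1 tree decomposition is:
Bags: B1 = {4, 6}  B2 = {3, 4}  B3 = {4, 5}  B4 = {6, 8}  B5 = {1, 4}  B6 = {4, 7}  B7 = {2, 4}  B8 = {2, 9}
Tree: B1–B2, B2–B3, B1–B4, B2–B5, B2–B6, B1–B7, B7–B8
Each bag holds 2 vertices, so the decomposition has width 1, which upper-bounds the treewidth. Since G has at least one edge (e.g. 4–6), it is not an edgeless graph, so tw(G) ≥ 1. Hence tw(G) = 1 exactly.

1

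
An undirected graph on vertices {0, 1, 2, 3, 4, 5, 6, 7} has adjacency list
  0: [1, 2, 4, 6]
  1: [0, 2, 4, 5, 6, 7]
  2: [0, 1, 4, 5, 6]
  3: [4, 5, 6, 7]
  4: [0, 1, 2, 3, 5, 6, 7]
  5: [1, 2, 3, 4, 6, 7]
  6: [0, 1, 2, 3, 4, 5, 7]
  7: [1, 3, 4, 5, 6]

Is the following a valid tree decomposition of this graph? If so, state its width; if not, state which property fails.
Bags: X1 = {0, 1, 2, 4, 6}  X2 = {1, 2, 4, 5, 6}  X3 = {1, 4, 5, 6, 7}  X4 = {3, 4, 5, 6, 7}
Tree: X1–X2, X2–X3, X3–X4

Vertex coverage: the bags together contain {0, 1, 2, 3, 4, 5, 6, 7}, the full vertex set. Edge coverage: each edge of G has both endpoints in at least one bag. Running intersection: for every vertex, the bags containing it form a connected subtree. All three properties hold, so this is a valid tree decomposition of width max|bag| − 1 = 4, and hence tw(G) ≤ 4.

Yes; width 4.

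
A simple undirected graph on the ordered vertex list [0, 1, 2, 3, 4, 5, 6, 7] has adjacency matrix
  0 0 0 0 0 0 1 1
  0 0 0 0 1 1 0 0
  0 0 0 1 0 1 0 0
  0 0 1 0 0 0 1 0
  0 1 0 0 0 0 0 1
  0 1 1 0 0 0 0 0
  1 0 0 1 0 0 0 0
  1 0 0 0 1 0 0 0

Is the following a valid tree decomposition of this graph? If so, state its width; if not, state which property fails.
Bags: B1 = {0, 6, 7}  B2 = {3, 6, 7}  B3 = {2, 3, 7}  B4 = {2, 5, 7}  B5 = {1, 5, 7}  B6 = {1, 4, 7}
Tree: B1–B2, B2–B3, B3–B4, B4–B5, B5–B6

Yes; width 2.

Every vertex of G appears in some bag (union = {0, 1, 2, 3, 4, 5, 6, 7}); every edge is covered by a bag; and for each vertex v the set of bags containing v is connected in the bag tree. The decomposition is therefore valid. The largest bag has 3 vertices, so the width is 2.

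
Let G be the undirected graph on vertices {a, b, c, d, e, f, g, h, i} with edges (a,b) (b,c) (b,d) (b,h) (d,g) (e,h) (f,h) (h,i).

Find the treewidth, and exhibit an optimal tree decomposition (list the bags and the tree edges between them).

Treewidth 1.
One optimal decomposition is:
Bags: B1 = {e, h}  B2 = {b, h}  B3 = {b, d}  B4 = {b, c}  B5 = {a, b}  B6 = {f, h}  B7 = {h, i}  B8 = {d, g}
Tree: B1–B2, B2–B3, B3–B4, B4–B5, B2–B6, B1–B7, B3–B8

The largest bag has 2 vertices, giving width 1; this decomposition certifies tw(G) ≤ 1. Since G has at least one edge (e.g. h–e), it is not an edgeless graph, so tw(G) ≥ 1. Hence tw(G) = 1 exactly.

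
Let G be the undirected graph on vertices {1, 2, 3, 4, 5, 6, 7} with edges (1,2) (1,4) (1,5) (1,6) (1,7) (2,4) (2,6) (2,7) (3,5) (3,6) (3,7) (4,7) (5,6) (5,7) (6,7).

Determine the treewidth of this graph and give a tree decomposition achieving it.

The largest bag has 4 vertices, giving width 3; this decomposition certifies tw(G) ≤ 3. On the other hand G contains the 4-clique {1, 2, 4, 7}. A clique must lie in a single bag of any decomposition, so no decomposition can have width below 3. Hence tw(G) = 3 exactly.

Treewidth 3.
Bags: B1 = {1, 2, 6, 7}  B2 = {1, 5, 6, 7}  B3 = {3, 5, 6, 7}  B4 = {1, 2, 4, 7}
Tree: B1–B2, B2–B3, B1–B4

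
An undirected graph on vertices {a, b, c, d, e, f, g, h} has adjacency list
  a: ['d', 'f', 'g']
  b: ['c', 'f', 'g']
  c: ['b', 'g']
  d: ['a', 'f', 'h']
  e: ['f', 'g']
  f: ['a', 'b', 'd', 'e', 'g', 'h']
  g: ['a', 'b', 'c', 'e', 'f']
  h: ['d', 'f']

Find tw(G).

2

A width-2 tree decomposition is:
Bags: B1 = {b, f, g}  B2 = {e, f, g}  B3 = {a, f, g}  B4 = {a, d, f}  B5 = {b, c, g}  B6 = {d, f, h}
Tree: B1–B2, B1–B3, B3–B4, B1–B5, B4–B6
The largest bag has 3 vertices, giving width 2; this decomposition certifies tw(G) ≤ 2. For the lower bound, the 3 vertices {b, c, g} are pairwise adjacent, and any tree decomposition puts a clique entirely inside one bag — forcing width ≥ 2. Therefore the treewidth is 2.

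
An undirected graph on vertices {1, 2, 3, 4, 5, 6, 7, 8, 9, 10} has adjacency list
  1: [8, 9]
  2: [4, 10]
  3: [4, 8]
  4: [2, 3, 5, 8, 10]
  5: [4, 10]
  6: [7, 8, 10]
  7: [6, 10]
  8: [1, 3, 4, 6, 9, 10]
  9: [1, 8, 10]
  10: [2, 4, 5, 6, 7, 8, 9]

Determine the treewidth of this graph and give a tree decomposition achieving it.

The largest bag has 3 vertices, giving width 2; this decomposition certifies tw(G) ≤ 2. Conversely, {1, 8, 9} is a clique of size 3, and the vertices of any clique must share a bag in every tree decomposition; so some bag has ≥ 3 vertices and tw(G) ≥ 2. The upper and lower bounds meet at 2, so that is the treewidth.

Treewidth 2.
One such decomposition:
Bags: B1 = {4, 8, 10}  B2 = {6, 8, 10}  B3 = {3, 4, 8}  B4 = {8, 9, 10}  B5 = {4, 5, 10}  B6 = {2, 4, 10}  B7 = {6, 7, 10}  B8 = {1, 8, 9}
Tree: B1–B2, B1–B3, B1–B4, B1–B5, B5–B6, B2–B7, B4–B8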